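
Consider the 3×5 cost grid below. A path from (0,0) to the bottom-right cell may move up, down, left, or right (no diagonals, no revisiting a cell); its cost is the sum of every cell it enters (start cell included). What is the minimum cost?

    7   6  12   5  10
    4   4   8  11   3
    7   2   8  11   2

38

Cheapest: r0c0→r1c0→r1c1→r2c1→r2c2→r2c3→r2c4
  7 + 4 + 4 + 2 + 8 + 11 + 2 = 38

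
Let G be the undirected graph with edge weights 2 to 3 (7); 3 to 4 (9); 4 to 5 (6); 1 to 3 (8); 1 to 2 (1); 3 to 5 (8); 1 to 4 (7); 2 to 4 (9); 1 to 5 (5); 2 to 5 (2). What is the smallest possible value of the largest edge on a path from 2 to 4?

A few of the 2→4 routes:
2 → 5 → 4: max(2, 6) = 6
2 → 1 → 5 → 4: max(1, 5, 6) = 6
2 → 1 → 4: max(1, 7) = 7
Best route has worst link 6.

6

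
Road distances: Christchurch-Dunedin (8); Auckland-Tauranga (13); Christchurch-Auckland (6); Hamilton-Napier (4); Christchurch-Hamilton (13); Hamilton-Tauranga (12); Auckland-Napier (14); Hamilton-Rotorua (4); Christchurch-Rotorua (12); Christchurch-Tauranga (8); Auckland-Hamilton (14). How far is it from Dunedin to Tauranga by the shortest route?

Some routes from Dunedin to Tauranga:
Dunedin - Christchurch - Auckland - Tauranga: 8 + 6 + 13 = 27
Dunedin - Christchurch - Rotorua - Hamilton - Tauranga: 8 + 12 + 4 + 12 = 36
Dunedin - Christchurch - Hamilton - Tauranga: 8 + 13 + 12 = 33
Dunedin - Christchurch - Tauranga: 8 + 8 = 16
Best route has total 16.

16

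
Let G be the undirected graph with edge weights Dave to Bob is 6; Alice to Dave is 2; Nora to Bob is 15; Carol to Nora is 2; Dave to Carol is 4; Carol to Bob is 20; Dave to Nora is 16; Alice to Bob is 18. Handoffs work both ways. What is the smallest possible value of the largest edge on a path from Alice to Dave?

A few of the Alice→Dave routes:
Alice→Bob→Dave: max(18, 6) = 18
Alice→Bob→Nora→Carol→Dave: max(18, 15, 2, 4) = 18
Alice→Dave: max(2) = 2
Alice→Bob→Nora→Dave: max(18, 15, 16) = 18
The minimum achievable maximum is 2.

2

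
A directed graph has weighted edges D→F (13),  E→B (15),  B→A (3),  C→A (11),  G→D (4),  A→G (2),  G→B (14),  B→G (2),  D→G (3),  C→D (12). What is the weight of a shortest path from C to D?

12

Candidate routes:
C -> A -> G -> D: 11 + 2 + 4 = 17
C -> D: 12
The minimum is 12.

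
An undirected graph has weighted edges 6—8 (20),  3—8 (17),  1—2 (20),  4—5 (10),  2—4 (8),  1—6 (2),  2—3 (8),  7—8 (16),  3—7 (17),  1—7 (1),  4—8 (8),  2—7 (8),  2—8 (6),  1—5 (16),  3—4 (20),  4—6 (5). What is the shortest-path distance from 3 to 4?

Comparing a few candidate routes:
3 -> 2 -> 7 -> 1 -> 6 -> 4: 8 + 8 + 1 + 2 + 5 = 24
3 -> 2 -> 8 -> 4: 8 + 6 + 8 = 22
3 -> 4: 20
3 -> 2 -> 4: 8 + 8 = 16
Best route has total 16.

16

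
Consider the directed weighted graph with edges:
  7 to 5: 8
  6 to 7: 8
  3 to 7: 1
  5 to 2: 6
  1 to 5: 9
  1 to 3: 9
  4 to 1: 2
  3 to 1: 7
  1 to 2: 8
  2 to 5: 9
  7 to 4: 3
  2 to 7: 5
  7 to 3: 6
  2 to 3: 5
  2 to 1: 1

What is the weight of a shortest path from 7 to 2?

13

Routes from 7 to 2:
7 -> 3 -> 1 -> 2: 6 + 7 + 8 = 21
7 -> 3 -> 1 -> 5 -> 2: 6 + 7 + 9 + 6 = 28
7 -> 5 -> 2: 8 + 6 = 14
7 -> 4 -> 1 -> 5 -> 2: 3 + 2 + 9 + 6 = 20
7 -> 4 -> 1 -> 2: 3 + 2 + 8 = 13
Best route has total 13.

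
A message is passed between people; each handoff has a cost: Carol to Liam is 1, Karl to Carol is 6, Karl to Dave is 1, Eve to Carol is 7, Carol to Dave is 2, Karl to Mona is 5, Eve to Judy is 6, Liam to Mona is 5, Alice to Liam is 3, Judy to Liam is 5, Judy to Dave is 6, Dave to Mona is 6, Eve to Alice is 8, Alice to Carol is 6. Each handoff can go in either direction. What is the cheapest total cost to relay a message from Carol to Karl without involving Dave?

A few of the Carol→Karl routes:
Carol - Liam - Mona - Karl: 1 + 5 + 5 = 11
Carol - Eve - Alice - Liam - Mona - Karl: 7 + 8 + 3 + 5 + 5 = 28
Carol - Eve - Judy - Liam - Mona - Karl: 7 + 6 + 5 + 5 + 5 = 28
Carol - Karl: 6
Carol - Alice - Liam - Mona - Karl: 6 + 3 + 5 + 5 = 19
Best route has total 6.

6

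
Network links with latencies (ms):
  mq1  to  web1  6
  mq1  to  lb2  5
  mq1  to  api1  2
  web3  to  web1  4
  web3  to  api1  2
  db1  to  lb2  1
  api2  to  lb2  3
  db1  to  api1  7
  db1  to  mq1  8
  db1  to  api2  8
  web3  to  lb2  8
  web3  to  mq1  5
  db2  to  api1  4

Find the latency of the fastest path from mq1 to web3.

4

Some routes from mq1 to web3:
mq1→web3: 5
mq1→api1→web3: 2 + 2 = 4
mq1→web1→web3: 6 + 4 = 10
The minimum is 4 ms.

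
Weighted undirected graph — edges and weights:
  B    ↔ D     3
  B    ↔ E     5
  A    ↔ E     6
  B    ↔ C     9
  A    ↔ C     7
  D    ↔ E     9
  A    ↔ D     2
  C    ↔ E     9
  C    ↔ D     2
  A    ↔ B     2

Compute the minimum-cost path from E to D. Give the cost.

8

Some routes from E to D:
E-D: 9
E-A-D: 6 + 2 = 8
E-B-A-D: 5 + 2 + 2 = 9
E-B-D: 5 + 3 = 8
Best route has total 8.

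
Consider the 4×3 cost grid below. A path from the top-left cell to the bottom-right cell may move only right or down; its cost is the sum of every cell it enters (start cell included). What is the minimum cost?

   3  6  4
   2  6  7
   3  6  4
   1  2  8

One optimal route is r0c0→r1c0→r2c0→r3c0→r3c1→r3c2.
Its cost is 3 + 2 + 3 + 1 + 2 + 8 = 19.
(Top row then right column would cost 32.)

19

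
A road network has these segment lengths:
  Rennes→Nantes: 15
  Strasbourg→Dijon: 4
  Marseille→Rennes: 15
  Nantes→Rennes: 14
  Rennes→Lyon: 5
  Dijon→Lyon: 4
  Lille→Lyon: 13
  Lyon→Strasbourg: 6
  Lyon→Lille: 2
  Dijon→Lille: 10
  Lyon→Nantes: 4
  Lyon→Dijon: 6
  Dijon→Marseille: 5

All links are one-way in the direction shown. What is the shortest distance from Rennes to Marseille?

16

Routes from Rennes to Marseille:
Rennes -> Lyon -> Dijon -> Marseille: 5 + 6 + 5 = 16
Rennes -> Lyon -> Strasbourg -> Dijon -> Marseille: 5 + 6 + 4 + 5 = 20
Best route has total 16.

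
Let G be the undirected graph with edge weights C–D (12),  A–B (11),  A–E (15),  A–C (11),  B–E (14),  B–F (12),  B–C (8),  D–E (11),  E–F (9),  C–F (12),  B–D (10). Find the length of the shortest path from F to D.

20

Checking several routes:
F-C-D: 12 + 12 = 24
F-E-D: 9 + 11 = 20
F-B-D: 12 + 10 = 22
F-C-B-D: 12 + 8 + 10 = 30
Shortest: 20.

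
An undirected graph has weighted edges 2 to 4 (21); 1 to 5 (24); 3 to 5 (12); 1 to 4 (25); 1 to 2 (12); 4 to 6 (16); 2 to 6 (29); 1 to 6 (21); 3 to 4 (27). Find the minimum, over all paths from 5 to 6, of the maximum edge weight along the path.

24

Checking several routes:
5-1-2-4-6: max(24, 12, 21, 16) = 24
5-1-4-6: max(24, 25, 16) = 25
5-3-4-1-6: max(12, 27, 25, 21) = 27
5-1-6: max(24, 21) = 24
Smallest bottleneck: 24.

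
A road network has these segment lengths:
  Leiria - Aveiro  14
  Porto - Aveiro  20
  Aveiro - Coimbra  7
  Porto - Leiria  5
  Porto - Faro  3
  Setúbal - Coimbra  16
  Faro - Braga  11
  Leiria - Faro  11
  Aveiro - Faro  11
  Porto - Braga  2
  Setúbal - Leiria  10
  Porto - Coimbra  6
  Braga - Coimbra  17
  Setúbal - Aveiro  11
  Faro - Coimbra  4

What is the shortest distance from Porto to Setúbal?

15

Some routes from Porto to Setúbal:
Porto→Faro→Leiria→Setúbal: 3 + 11 + 10 = 24
Porto→Coimbra→Aveiro→Setúbal: 6 + 7 + 11 = 24
Porto→Faro→Aveiro→Setúbal: 3 + 11 + 11 = 25
Porto→Coimbra→Setúbal: 6 + 16 = 22
Porto→Faro→Coimbra→Setúbal: 3 + 4 + 16 = 23
Porto→Leiria→Setúbal: 5 + 10 = 15
The minimum is 15.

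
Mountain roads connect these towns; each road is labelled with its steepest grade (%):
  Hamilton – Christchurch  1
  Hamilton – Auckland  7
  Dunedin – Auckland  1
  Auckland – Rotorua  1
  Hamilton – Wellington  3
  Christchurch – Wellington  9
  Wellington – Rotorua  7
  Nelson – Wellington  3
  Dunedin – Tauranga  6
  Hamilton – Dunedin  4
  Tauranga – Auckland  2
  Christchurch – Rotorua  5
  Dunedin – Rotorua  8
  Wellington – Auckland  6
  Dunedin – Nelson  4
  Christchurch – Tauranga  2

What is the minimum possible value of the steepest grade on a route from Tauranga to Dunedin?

Checking several routes:
Tauranga -> Christchurch -> Hamilton -> Wellington -> Nelson -> Dunedin: max(2, 1, 3, 3, 4) = 4
Tauranga -> Auckland -> Rotorua -> Christchurch -> Hamilton -> Wellington -> Nelson -> Dunedin: max(2, 1, 5, 1, 3, 3, 4) = 5
Tauranga -> Auckland -> Rotorua -> Christchurch -> Hamilton -> Dunedin: max(2, 1, 5, 1, 4) = 5
Tauranga -> Christchurch -> Rotorua -> Auckland -> Dunedin: max(2, 5, 1, 1) = 5
Tauranga -> Auckland -> Dunedin: max(2, 1) = 2
Tauranga -> Christchurch -> Hamilton -> Dunedin: max(2, 1, 4) = 4
Smallest bottleneck: 2%.

2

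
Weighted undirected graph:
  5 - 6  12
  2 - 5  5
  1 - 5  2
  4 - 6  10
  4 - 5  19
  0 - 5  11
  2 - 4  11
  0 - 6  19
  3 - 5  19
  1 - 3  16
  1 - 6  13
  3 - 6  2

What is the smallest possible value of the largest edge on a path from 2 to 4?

11

Comparing a few candidate routes:
2-5-1-3-6-4: max(5, 2, 16, 2, 10) = 16
2-5-6-4: max(5, 12, 10) = 12
2-4: max(11) = 11
2-5-1-6-4: max(5, 2, 13, 10) = 13
Best route has worst link 11.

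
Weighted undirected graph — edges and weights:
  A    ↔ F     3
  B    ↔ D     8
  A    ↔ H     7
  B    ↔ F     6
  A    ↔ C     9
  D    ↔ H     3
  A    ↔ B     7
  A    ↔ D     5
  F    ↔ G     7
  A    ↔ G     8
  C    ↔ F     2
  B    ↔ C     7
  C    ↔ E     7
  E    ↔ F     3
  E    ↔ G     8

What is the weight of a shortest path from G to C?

9

Comparing a few candidate routes:
G→E→F→C: 8 + 3 + 2 = 13
G→F→E→C: 7 + 3 + 7 = 17
G→A→F→C: 8 + 3 + 2 = 13
G→F→C: 7 + 2 = 9
G→E→C: 8 + 7 = 15
Shortest: 9.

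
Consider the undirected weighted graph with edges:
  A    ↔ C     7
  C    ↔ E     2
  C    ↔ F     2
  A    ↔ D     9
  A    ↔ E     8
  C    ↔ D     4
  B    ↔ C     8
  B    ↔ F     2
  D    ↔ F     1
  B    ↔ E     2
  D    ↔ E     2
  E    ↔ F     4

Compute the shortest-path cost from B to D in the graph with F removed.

Comparing a few candidate routes:
B→E→C→D: 2 + 2 + 4 = 8
B→E→D: 2 + 2 = 4
B→E→A→D: 2 + 8 + 9 = 19
B→C→D: 8 + 4 = 12
B→C→E→D: 8 + 2 + 2 = 12
Best route has total 4.

4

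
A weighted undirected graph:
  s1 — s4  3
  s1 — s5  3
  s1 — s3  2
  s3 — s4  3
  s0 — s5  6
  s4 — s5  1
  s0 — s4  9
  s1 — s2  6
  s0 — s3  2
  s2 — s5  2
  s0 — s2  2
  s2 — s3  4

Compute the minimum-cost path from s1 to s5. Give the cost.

3

Some routes from s1 to s5:
s1 - s3 - s4 - s5: 2 + 3 + 1 = 6
s1 - s4 - s5: 3 + 1 = 4
s1 - s5: 3
s1 - s3 - s0 - s2 - s5: 2 + 2 + 2 + 2 = 8
Best route has total 3.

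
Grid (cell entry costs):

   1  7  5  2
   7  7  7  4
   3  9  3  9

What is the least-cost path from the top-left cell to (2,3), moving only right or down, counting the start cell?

28

Take r0c0 r0c1 r0c2 r0c3 r1c3 r2c3 for a total of 1 + 7 + 5 + 2 + 4 + 9 = 28.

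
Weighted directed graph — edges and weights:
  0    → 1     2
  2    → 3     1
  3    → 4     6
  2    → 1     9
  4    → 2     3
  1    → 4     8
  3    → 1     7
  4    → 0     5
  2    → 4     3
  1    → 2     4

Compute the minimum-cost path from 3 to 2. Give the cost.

Paths from 3 to 2:
3 -> 1 -> 4 -> 2: 7 + 8 + 3 = 18
3 -> 4 -> 0 -> 1 -> 2: 6 + 5 + 2 + 4 = 17
3 -> 1 -> 2: 7 + 4 = 11
3 -> 4 -> 2: 6 + 3 = 9
The minimum is 9.

9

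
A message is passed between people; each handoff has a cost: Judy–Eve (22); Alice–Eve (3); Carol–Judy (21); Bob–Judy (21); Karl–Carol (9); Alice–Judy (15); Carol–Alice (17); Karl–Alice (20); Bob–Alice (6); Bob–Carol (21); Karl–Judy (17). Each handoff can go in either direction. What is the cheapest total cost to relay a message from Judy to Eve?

18

Checking several routes:
Judy→Karl→Carol→Alice→Eve: 17 + 9 + 17 + 3 = 46
Judy→Alice→Eve: 15 + 3 = 18
Judy→Eve: 22
Judy→Bob→Alice→Eve: 21 + 6 + 3 = 30
Judy→Karl→Alice→Eve: 17 + 20 + 3 = 40
Judy→Carol→Alice→Eve: 21 + 17 + 3 = 41
The minimum is 18.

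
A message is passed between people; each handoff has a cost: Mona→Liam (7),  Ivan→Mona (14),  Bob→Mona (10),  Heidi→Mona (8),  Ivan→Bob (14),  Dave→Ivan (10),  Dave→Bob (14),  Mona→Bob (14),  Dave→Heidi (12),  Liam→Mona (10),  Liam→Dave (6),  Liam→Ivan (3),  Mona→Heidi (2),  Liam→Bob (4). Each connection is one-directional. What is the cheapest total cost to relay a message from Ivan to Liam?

21

Routes from Ivan to Liam:
Ivan - Mona - Liam: 14 + 7 = 21
Ivan - Bob - Mona - Liam: 14 + 10 + 7 = 31
The minimum is 21.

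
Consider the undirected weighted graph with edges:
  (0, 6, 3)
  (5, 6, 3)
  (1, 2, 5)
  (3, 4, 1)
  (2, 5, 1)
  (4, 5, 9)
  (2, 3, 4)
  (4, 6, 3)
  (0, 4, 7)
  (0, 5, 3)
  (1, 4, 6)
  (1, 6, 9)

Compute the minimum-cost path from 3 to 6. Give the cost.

4

Comparing a few candidate routes:
3 - 4 - 0 - 6: 1 + 7 + 3 = 11
3 - 2 - 5 - 6: 4 + 1 + 3 = 8
3 - 4 - 6: 1 + 3 = 4
3 - 2 - 5 - 0 - 6: 4 + 1 + 3 + 3 = 11
Best route has total 4.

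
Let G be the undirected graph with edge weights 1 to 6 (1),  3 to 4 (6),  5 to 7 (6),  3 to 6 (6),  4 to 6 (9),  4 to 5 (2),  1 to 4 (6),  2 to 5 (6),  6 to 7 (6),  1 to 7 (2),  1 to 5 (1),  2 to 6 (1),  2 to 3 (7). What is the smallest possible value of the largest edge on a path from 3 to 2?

A few of the 3→2 routes:
3→4→1→6→7→5→2: max(6, 6, 1, 6, 6, 6) = 6
3→4→1→6→2: max(6, 6, 1, 1) = 6
3→4→1→7→5→2: max(6, 6, 2, 6, 6) = 6
3→4→1→5→2: max(6, 6, 1, 6) = 6
3→4→1→5→7→6→2: max(6, 6, 1, 6, 6, 1) = 6
3→4→1→7→6→2: max(6, 6, 2, 6, 1) = 6
Smallest bottleneck: 6.

6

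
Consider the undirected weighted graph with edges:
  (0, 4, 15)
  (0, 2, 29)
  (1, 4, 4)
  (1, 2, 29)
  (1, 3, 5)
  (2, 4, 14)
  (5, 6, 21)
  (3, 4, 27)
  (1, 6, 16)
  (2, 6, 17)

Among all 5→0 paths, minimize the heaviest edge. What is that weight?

21

Comparing a few candidate routes:
5→6→1→4→0: max(21, 16, 4, 15) = 21
5→6→2→1→3→4→0: max(21, 17, 29, 5, 27, 15) = 29
5→6→2→4→0: max(21, 17, 14, 15) = 21
5→6→1→3→4→0: max(21, 16, 5, 27, 15) = 27
The minimum achievable maximum is 21.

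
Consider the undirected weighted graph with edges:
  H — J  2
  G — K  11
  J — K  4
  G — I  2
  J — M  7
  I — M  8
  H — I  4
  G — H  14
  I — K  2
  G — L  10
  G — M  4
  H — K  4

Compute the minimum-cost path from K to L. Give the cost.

14

Some routes from K to L:
K -> I -> G -> L: 2 + 2 + 10 = 14
K -> G -> L: 11 + 10 = 21
K -> H -> I -> G -> L: 4 + 4 + 2 + 10 = 20
K -> J -> H -> I -> G -> L: 4 + 2 + 4 + 2 + 10 = 22
K -> I -> M -> G -> L: 2 + 8 + 4 + 10 = 24
The minimum is 14.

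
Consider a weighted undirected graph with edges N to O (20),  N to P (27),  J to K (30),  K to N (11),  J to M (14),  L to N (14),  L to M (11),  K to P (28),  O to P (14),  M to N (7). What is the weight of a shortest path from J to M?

14

Comparing a few candidate routes:
J -> M: 14
J -> K -> N -> L -> M: 30 + 11 + 14 + 11 = 66
J -> K -> N -> M: 30 + 11 + 7 = 48
J -> K -> P -> O -> N -> M: 30 + 28 + 14 + 20 + 7 = 99
J -> K -> P -> N -> M: 30 + 28 + 27 + 7 = 92
The minimum is 14.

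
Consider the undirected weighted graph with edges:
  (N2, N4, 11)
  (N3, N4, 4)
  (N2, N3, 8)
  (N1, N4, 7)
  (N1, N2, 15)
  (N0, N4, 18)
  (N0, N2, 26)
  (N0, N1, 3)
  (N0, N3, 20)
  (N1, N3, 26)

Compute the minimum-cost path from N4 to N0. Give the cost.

10

A few of the N4→N0 routes:
N4→N3→N0: 4 + 20 = 24
N4→N2→N1→N0: 11 + 15 + 3 = 29
N4→N0: 18
N4→N3→N2→N1→N0: 4 + 8 + 15 + 3 = 30
N4→N1→N0: 7 + 3 = 10
The minimum is 10.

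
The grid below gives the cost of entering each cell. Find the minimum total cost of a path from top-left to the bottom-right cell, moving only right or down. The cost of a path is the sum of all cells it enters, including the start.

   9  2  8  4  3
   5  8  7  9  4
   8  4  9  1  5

35

Cheapest: (0,0) (0,1) (0,2) (0,3) (0,4) (1,4) (2,4)
  9 + 2 + 8 + 4 + 3 + 4 + 5 = 35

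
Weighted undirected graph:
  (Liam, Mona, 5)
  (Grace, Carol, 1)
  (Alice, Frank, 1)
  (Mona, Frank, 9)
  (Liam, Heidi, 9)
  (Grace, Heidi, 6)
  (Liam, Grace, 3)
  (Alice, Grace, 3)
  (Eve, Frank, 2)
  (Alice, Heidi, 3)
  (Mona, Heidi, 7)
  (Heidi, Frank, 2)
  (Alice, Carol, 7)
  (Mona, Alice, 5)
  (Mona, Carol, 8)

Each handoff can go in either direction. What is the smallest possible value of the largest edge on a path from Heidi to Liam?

3

A few of the Heidi→Liam routes:
Heidi -> Alice -> Mona -> Liam: max(3, 5, 5) = 5
Heidi -> Frank -> Alice -> Mona -> Liam: max(2, 1, 5, 5) = 5
Heidi -> Alice -> Grace -> Liam: max(3, 3, 3) = 3
Heidi -> Frank -> Alice -> Grace -> Liam: max(2, 1, 3, 3) = 3
Smallest bottleneck: 3.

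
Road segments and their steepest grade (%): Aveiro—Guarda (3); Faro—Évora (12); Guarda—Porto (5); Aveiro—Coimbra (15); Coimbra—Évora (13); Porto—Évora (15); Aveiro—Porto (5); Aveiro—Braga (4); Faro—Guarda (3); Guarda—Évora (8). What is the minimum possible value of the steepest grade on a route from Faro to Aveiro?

3

Comparing a few candidate routes:
Faro -> Évora -> Coimbra -> Aveiro: max(12, 13, 15) = 15
Faro -> Évora -> Guarda -> Aveiro: max(12, 8, 3) = 12
Faro -> Guarda -> Aveiro: max(3, 3) = 3
Faro -> Guarda -> Porto -> Aveiro: max(3, 5, 5) = 5
Faro -> Évora -> Guarda -> Porto -> Aveiro: max(12, 8, 5, 5) = 12
The minimum achievable maximum is 3%.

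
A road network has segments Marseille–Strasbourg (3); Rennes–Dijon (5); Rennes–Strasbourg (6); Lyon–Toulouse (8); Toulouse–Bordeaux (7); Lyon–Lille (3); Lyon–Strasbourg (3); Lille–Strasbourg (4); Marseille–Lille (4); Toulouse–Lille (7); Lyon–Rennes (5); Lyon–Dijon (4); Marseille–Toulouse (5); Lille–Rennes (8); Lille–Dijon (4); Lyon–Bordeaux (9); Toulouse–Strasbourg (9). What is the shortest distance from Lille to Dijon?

Comparing a few candidate routes:
Lille-Lyon-Rennes-Dijon: 3 + 5 + 5 = 13
Lille-Rennes-Dijon: 8 + 5 = 13
Lille-Dijon: 4
Lille-Strasbourg-Lyon-Dijon: 4 + 3 + 4 = 11
Lille-Lyon-Dijon: 3 + 4 = 7
The minimum is 4 km.

4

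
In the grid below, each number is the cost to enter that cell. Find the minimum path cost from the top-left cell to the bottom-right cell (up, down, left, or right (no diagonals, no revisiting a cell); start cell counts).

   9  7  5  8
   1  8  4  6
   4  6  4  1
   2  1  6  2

25

Take (0,0) (1,0) (2,0) (3,0) (3,1) (3,2) (3,3) for a total of 9 + 1 + 4 + 2 + 1 + 6 + 2 = 25.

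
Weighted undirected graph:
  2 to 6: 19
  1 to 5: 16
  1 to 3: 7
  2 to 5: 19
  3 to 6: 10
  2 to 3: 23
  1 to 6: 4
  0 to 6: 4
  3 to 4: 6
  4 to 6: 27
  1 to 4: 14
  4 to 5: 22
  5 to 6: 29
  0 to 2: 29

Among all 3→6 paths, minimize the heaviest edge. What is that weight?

7

Comparing a few candidate routes:
3 - 6: max(10) = 10
3 - 1 - 6: max(7, 4) = 7
3 - 4 - 1 - 6: max(6, 14, 4) = 14
Smallest bottleneck: 7.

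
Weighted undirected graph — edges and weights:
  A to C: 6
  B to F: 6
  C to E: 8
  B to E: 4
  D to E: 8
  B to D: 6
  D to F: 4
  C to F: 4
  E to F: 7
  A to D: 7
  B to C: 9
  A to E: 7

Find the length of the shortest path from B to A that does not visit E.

Comparing a few candidate routes:
B - D - A: 6 + 7 = 13
B - F - D - A: 6 + 4 + 7 = 17
B - D - F - C - A: 6 + 4 + 4 + 6 = 20
B - F - C - A: 6 + 4 + 6 = 16
B - C - A: 9 + 6 = 15
The minimum is 13.

13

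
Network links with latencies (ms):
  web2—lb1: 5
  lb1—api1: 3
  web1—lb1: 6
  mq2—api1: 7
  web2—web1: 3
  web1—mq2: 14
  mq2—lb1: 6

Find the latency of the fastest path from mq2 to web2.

A few of the mq2→web2 routes:
mq2 - lb1 - web2: 6 + 5 = 11
mq2 - api1 - lb1 - web1 - web2: 7 + 3 + 6 + 3 = 19
mq2 - api1 - lb1 - web2: 7 + 3 + 5 = 15
mq2 - lb1 - web1 - web2: 6 + 6 + 3 = 15
mq2 - web1 - web2: 14 + 3 = 17
Best route has total 11 ms.

11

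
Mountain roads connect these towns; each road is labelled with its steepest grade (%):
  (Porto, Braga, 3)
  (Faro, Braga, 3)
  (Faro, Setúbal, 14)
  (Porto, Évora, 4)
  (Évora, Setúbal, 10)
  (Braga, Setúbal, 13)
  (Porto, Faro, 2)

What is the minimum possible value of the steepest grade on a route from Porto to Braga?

3

Checking several routes:
Porto→Faro→Braga: max(2, 3) = 3
Porto→Évora→Setúbal→Braga: max(4, 10, 13) = 13
Porto→Braga: max(3) = 3
Porto→Faro→Setúbal→Braga: max(2, 14, 13) = 14
The minimum achievable maximum is 3%.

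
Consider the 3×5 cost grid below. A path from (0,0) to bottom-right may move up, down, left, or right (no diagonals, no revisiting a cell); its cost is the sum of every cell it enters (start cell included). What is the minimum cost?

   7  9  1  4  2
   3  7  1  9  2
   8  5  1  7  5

Take r0c0 → r0c1 → r0c2 → r0c3 → r0c4 → r1c4 → r2c4 for a total of 7 + 9 + 1 + 4 + 2 + 2 + 5 = 30.

30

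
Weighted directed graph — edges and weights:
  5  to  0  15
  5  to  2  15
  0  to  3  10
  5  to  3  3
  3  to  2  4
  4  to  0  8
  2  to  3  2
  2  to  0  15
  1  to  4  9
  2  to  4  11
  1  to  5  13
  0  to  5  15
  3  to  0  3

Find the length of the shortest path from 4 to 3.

Paths from 4 to 3:
4 -> 0 -> 3: 8 + 10 = 18
4 -> 0 -> 5 -> 2 -> 3: 8 + 15 + 15 + 2 = 40
4 -> 0 -> 5 -> 3: 8 + 15 + 3 = 26
Best route has total 18.

18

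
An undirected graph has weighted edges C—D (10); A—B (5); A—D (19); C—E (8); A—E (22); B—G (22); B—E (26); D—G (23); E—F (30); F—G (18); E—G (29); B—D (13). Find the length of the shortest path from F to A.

Checking several routes:
F-G-D-B-A: 18 + 23 + 13 + 5 = 59
F-E-A: 30 + 22 = 52
F-G-B-A: 18 + 22 + 5 = 45
The minimum is 45.

45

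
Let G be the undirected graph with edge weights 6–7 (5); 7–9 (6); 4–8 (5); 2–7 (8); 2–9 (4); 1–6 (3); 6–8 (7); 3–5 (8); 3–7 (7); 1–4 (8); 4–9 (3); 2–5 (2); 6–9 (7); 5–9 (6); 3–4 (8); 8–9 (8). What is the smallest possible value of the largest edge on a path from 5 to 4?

A few of the 5→4 routes:
5 -> 9 -> 7 -> 6 -> 8 -> 4: max(6, 6, 5, 7, 5) = 7
5 -> 2 -> 9 -> 7 -> 6 -> 8 -> 4: max(2, 4, 6, 5, 7, 5) = 7
5 -> 2 -> 9 -> 6 -> 8 -> 4: max(2, 4, 7, 7, 5) = 7
5 -> 9 -> 4: max(6, 3) = 6
5 -> 9 -> 6 -> 8 -> 4: max(6, 7, 7, 5) = 7
5 -> 2 -> 9 -> 4: max(2, 4, 3) = 4
Best route has worst link 4.

4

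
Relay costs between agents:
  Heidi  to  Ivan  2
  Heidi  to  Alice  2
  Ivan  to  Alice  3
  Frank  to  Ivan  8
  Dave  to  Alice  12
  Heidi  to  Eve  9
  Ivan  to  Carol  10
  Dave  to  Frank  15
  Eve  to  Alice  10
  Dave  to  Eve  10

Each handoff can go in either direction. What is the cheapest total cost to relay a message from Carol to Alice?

13

Some routes from Carol to Alice:
Carol -> Ivan -> Alice: 10 + 3 = 13
Carol -> Ivan -> Heidi -> Alice: 10 + 2 + 2 = 14
Carol -> Ivan -> Heidi -> Eve -> Alice: 10 + 2 + 9 + 10 = 31
The minimum is 13.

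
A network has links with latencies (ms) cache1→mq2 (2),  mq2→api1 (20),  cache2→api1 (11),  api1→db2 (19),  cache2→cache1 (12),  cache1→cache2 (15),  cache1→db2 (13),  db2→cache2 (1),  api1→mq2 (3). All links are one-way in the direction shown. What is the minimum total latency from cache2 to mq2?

14

Paths from cache2 to mq2:
cache2-cache1-mq2: 12 + 2 = 14
cache2-api1-mq2: 11 + 3 = 14
Best route has total 14 ms.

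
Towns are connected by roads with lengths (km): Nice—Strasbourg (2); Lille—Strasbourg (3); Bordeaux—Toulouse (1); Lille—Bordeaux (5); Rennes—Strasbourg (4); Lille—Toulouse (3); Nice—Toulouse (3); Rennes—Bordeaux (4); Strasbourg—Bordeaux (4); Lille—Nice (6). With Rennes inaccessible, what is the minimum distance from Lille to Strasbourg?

A few of the Lille→Strasbourg routes:
Lille → Strasbourg: 3
Lille → Toulouse → Nice → Strasbourg: 3 + 3 + 2 = 8
Lille → Toulouse → Bordeaux → Strasbourg: 3 + 1 + 4 = 8
Lille → Nice → Strasbourg: 6 + 2 = 8
Shortest: 3 km.

3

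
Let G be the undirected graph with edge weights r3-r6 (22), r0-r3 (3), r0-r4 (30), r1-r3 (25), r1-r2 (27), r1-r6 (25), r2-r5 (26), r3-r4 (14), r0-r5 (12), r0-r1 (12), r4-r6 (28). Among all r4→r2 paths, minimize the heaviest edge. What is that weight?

Some routes from r4 to r2:
r4-r3-r0-r5-r2: max(14, 3, 12, 26) = 26
r4-r3-r1-r0-r5-r2: max(14, 25, 12, 12, 26) = 26
r4-r3-r6-r1-r0-r5-r2: max(14, 22, 25, 12, 12, 26) = 26
Smallest bottleneck: 26.

26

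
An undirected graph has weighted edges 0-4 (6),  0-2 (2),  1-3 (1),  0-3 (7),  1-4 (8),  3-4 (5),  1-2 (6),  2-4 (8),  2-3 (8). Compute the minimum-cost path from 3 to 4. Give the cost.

5

Checking several routes:
3-1-4: 1 + 8 = 9
3-0-4: 7 + 6 = 13
3-4: 5
The minimum is 5.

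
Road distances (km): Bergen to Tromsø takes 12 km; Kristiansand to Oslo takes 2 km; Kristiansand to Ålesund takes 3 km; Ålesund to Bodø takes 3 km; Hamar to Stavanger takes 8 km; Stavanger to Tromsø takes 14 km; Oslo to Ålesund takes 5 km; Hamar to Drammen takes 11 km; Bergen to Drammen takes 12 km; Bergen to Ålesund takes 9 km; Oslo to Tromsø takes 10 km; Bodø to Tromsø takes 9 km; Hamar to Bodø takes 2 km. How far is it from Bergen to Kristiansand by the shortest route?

12

Some routes from Bergen to Kristiansand:
Bergen-Ålesund-Oslo-Kristiansand: 9 + 5 + 2 = 16
Bergen-Tromsø-Oslo-Ålesund-Kristiansand: 12 + 10 + 5 + 3 = 30
Bergen-Ålesund-Kristiansand: 9 + 3 = 12
Bergen-Tromsø-Oslo-Kristiansand: 12 + 10 + 2 = 24
Bergen-Tromsø-Bodø-Ålesund-Kristiansand: 12 + 9 + 3 + 3 = 27
The minimum is 12 km.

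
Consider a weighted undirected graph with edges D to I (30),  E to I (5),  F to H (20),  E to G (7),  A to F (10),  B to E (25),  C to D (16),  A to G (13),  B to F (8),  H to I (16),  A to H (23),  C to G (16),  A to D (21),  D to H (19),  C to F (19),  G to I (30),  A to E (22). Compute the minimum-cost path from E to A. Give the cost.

Checking several routes:
E-A: 22
E-G-A: 7 + 13 = 20
E-I-H-A: 5 + 16 + 23 = 44
E-B-F-A: 25 + 8 + 10 = 43
Best route has total 20.

20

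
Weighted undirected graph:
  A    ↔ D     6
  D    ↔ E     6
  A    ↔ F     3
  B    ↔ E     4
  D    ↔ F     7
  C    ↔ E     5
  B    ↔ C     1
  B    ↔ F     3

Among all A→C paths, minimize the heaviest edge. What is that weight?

3

Comparing a few candidate routes:
A - D - E - C: max(6, 6, 5) = 6
A - D - E - B - C: max(6, 6, 4, 1) = 6
A - F - B - E - C: max(3, 3, 4, 5) = 5
A - F - B - C: max(3, 3, 1) = 3
The minimum achievable maximum is 3.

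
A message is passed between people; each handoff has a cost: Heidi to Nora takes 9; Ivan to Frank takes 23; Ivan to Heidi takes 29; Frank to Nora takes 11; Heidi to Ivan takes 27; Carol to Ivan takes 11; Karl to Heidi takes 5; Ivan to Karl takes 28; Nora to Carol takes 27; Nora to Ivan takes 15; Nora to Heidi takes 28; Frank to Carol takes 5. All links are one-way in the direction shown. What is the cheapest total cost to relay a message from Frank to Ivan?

Some routes from Frank to Ivan:
Frank → Nora → Carol → Ivan: 11 + 27 + 11 = 49
Frank → Carol → Ivan: 5 + 11 = 16
Frank → Nora → Ivan: 11 + 15 = 26
Shortest: 16.

16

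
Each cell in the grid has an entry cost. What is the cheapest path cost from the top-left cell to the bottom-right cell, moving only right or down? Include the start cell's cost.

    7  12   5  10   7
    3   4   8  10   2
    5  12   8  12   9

43

One optimal route is (0,0) → (1,0) → (1,1) → (1,2) → (1,3) → (1,4) → (2,4).
Its cost is 7 + 3 + 4 + 8 + 10 + 2 + 9 = 43.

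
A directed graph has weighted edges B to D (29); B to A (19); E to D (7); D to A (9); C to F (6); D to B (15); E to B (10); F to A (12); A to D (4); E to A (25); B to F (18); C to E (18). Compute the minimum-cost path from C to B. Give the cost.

28

Routes from C to B:
C → E → D → B: 18 + 7 + 15 = 40
C → E → B: 18 + 10 = 28
C → F → A → D → B: 6 + 12 + 4 + 15 = 37
C → E → A → D → B: 18 + 25 + 4 + 15 = 62
Best route has total 28.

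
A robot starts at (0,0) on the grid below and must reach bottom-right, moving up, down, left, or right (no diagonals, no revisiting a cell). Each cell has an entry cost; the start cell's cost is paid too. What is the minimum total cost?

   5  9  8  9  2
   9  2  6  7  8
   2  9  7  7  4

One optimal route is r0c0 -> r0c1 -> r1c1 -> r1c2 -> r1c3 -> r2c3 -> r2c4.
Its cost is 5 + 9 + 2 + 6 + 7 + 7 + 4 = 40.

40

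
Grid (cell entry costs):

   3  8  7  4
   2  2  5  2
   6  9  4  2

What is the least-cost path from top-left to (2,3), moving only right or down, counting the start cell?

16

Path [0,0] [1,0] [1,1] [1,2] [1,3] [2,3]: 3 + 2 + 2 + 5 + 2 + 2 = 16.
(Top row then right column would cost 26.)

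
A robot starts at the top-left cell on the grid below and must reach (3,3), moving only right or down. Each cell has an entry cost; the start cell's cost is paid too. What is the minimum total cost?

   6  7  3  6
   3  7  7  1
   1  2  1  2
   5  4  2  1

Take [0,0] -> [1,0] -> [2,0] -> [2,1] -> [2,2] -> [2,3] -> [3,3] for a total of 6 + 3 + 1 + 2 + 1 + 2 + 1 = 16.
(Top row then right column would cost 26.)

16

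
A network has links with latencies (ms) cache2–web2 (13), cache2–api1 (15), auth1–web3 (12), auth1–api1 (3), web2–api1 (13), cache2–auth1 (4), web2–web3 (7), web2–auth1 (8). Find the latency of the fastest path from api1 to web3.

15

Some routes from api1 to web3:
api1-auth1-web3: 3 + 12 = 15
api1-auth1-web2-web3: 3 + 8 + 7 = 18
api1-web2-web3: 13 + 7 = 20
api1-auth1-cache2-web2-web3: 3 + 4 + 13 + 7 = 27
The minimum is 15 ms.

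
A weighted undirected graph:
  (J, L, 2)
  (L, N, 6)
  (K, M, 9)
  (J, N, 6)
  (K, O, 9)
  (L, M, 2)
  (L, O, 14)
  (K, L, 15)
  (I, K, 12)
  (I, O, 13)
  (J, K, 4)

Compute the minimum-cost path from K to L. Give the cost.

6

A few of the K→L routes:
K → J → L: 4 + 2 = 6
K → M → L: 9 + 2 = 11
K → O → L: 9 + 14 = 23
K → L: 15
K → J → N → L: 4 + 6 + 6 = 16
Shortest: 6.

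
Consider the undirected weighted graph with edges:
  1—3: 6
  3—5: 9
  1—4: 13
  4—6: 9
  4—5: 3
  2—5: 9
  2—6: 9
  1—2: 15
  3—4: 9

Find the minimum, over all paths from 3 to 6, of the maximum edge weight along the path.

Checking several routes:
3 -> 4 -> 6: max(9, 9) = 9
3 -> 5 -> 2 -> 6: max(9, 9, 9) = 9
3 -> 5 -> 4 -> 6: max(9, 3, 9) = 9
3 -> 1 -> 4 -> 5 -> 2 -> 6: max(6, 13, 3, 9, 9) = 13
3 -> 4 -> 5 -> 2 -> 6: max(9, 3, 9, 9) = 9
Smallest bottleneck: 9.

9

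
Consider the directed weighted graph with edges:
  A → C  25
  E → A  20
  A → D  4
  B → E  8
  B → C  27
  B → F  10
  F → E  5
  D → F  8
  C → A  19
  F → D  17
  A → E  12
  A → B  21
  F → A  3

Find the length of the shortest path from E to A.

20

Candidate routes:
E -> A: 20
Best route has total 20.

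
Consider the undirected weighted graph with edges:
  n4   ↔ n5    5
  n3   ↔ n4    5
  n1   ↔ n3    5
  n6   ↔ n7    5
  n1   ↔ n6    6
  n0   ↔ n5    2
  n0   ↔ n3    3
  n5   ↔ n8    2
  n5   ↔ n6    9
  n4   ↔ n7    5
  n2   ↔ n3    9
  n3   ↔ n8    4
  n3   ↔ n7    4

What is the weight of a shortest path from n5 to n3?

5

Some routes from n5 to n3:
n5 → n4 → n3: 5 + 5 = 10
n5 → n8 → n3: 2 + 4 = 6
n5 → n0 → n3: 2 + 3 = 5
n5 → n6 → n7 → n3: 9 + 5 + 4 = 18
n5 → n4 → n7 → n3: 5 + 5 + 4 = 14
Shortest: 5.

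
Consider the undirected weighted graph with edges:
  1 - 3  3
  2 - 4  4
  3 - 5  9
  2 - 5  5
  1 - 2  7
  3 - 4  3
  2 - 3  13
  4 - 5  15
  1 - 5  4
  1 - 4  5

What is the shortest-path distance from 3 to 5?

7

Some routes from 3 to 5:
3-5: 9
3-1-2-5: 3 + 7 + 5 = 15
3-4-2-5: 3 + 4 + 5 = 12
3-1-5: 3 + 4 = 7
3-1-4-2-5: 3 + 5 + 4 + 5 = 17
3-4-1-5: 3 + 5 + 4 = 12
Best route has total 7.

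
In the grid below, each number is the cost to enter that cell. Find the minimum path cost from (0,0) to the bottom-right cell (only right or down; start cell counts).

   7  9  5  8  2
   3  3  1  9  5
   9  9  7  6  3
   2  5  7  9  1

Cheapest: [0,0]→[1,0]→[1,1]→[1,2]→[2,2]→[2,3]→[2,4]→[3,4]
  7 + 3 + 3 + 1 + 7 + 6 + 3 + 1 = 31
(Top row then right column would cost 40.)

31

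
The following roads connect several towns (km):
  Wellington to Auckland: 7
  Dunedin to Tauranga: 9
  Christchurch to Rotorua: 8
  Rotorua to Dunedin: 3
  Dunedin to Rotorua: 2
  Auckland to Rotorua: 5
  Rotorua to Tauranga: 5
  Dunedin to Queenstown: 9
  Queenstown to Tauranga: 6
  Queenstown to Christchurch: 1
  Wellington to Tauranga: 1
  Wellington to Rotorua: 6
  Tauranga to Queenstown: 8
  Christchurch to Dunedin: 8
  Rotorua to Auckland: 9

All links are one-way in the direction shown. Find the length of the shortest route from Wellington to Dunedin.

9

Comparing a few candidate routes:
Wellington - Rotorua - Dunedin: 6 + 3 = 9
Wellington - Tauranga - Queenstown - Christchurch - Rotorua - Dunedin: 1 + 8 + 1 + 8 + 3 = 21
Wellington - Auckland - Rotorua - Dunedin: 7 + 5 + 3 = 15
Wellington - Tauranga - Queenstown - Christchurch - Dunedin: 1 + 8 + 1 + 8 = 18
The minimum is 9 km.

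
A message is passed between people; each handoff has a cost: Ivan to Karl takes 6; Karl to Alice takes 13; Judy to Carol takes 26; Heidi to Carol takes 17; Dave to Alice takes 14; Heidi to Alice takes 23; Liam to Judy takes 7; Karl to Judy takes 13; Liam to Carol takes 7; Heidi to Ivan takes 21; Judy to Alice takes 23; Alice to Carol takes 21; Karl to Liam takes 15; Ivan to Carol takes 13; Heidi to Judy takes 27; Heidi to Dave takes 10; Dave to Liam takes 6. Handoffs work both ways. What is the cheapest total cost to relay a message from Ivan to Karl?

Some routes from Ivan to Karl:
Ivan-Heidi-Dave-Liam-Karl: 21 + 10 + 6 + 15 = 52
Ivan-Karl: 6
Ivan-Carol-Alice-Karl: 13 + 21 + 13 = 47
Ivan-Carol-Liam-Karl: 13 + 7 + 15 = 35
Ivan-Carol-Judy-Karl: 13 + 26 + 13 = 52
Ivan-Carol-Liam-Judy-Karl: 13 + 7 + 7 + 13 = 40
Best route has total 6.

6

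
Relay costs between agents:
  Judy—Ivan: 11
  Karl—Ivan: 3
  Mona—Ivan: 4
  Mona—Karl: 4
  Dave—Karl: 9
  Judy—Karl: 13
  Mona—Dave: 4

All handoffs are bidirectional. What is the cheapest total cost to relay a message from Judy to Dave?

19

A few of the Judy→Dave routes:
Judy - Ivan - Mona - Dave: 11 + 4 + 4 = 19
Judy - Ivan - Karl - Mona - Dave: 11 + 3 + 4 + 4 = 22
Judy - Karl - Mona - Dave: 13 + 4 + 4 = 21
Judy - Karl - Dave: 13 + 9 = 22
Judy - Ivan - Karl - Dave: 11 + 3 + 9 = 23
Best route has total 19.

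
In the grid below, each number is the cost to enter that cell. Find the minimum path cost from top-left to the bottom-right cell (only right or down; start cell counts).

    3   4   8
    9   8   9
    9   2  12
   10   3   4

24

Best path: [0,0] [0,1] [1,1] [2,1] [3,1] [3,2]
Cost: 3 + 4 + 8 + 2 + 3 + 4 = 24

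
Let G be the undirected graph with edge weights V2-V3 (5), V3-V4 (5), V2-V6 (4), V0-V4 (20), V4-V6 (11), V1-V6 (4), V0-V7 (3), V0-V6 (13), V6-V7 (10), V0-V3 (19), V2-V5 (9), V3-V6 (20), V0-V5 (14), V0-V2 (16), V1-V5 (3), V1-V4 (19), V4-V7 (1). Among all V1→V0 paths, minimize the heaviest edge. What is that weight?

5

Some routes from V1 to V0:
V1 - V6 - V4 - V7 - V0: max(4, 11, 1, 3) = 11
V1 - V5 - V2 - V6 - V7 - V0: max(3, 9, 4, 10, 3) = 10
V1 - V6 - V2 - V3 - V4 - V7 - V0: max(4, 4, 5, 5, 1, 3) = 5
V1 - V6 - V7 - V0: max(4, 10, 3) = 10
V1 - V5 - V2 - V3 - V4 - V7 - V0: max(3, 9, 5, 5, 1, 3) = 9
The minimum achievable maximum is 5.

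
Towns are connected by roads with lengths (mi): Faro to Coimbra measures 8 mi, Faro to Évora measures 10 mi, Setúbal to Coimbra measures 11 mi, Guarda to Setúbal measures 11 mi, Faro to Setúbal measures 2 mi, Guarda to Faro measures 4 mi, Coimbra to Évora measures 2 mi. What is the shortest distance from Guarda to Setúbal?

A few of the Guarda→Setúbal routes:
Guarda -> Faro -> Coimbra -> Setúbal: 4 + 8 + 11 = 23
Guarda -> Setúbal: 11
Guarda -> Faro -> Setúbal: 4 + 2 = 6
Shortest: 6 mi.

6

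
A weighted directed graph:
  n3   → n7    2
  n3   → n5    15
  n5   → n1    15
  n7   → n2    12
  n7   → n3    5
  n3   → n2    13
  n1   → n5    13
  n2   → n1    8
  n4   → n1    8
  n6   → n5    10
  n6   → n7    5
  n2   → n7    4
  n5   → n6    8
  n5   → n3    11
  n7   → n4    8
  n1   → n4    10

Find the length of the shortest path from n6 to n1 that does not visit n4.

25

Checking several routes:
n6-n7-n3-n2-n1: 5 + 5 + 13 + 8 = 31
n6-n7-n2-n1: 5 + 12 + 8 = 25
n6-n5-n1: 10 + 15 = 25
Shortest: 25.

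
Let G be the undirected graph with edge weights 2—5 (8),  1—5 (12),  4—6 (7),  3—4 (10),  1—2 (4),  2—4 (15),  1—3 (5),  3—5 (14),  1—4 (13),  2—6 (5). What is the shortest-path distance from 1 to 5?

Some routes from 1 to 5:
1 - 3 - 4 - 6 - 2 - 5: 5 + 10 + 7 + 5 + 8 = 35
1 - 5: 12
1 - 4 - 6 - 2 - 5: 13 + 7 + 5 + 8 = 33
1 - 3 - 5: 5 + 14 = 19
1 - 2 - 5: 4 + 8 = 12
Shortest: 12.

12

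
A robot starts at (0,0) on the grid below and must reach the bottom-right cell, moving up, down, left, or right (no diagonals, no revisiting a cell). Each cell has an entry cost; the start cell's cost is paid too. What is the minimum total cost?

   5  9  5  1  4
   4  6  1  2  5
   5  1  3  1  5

24

Take r0c0 → r1c0 → r1c1 → r1c2 → r1c3 → r2c3 → r2c4 for a total of 5 + 4 + 6 + 1 + 2 + 1 + 5 = 24.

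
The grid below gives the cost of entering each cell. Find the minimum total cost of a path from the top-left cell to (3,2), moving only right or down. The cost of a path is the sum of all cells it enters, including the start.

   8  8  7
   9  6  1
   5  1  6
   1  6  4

33

One optimal route is [0,0] → [0,1] → [1,1] → [1,2] → [2,2] → [3,2].
Its cost is 8 + 8 + 6 + 1 + 6 + 4 = 33.
For comparison, the top-then-right route costs 34.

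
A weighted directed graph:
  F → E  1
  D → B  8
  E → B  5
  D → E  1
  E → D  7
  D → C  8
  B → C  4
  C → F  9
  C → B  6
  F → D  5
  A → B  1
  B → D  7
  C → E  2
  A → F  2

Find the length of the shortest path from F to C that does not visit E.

Routes from F to C avoiding E:
F -> D -> C: 5 + 8 = 13
F -> D -> B -> C: 5 + 8 + 4 = 17
Best route has total 13.

13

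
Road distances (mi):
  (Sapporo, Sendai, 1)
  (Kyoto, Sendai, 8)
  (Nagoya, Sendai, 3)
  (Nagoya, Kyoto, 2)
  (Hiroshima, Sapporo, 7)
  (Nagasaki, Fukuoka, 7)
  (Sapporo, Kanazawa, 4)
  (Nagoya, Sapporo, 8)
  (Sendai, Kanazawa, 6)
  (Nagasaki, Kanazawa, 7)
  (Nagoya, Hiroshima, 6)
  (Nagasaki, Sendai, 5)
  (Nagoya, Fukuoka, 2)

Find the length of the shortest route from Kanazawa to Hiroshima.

11

A few of the Kanazawa→Hiroshima routes:
Kanazawa-Sapporo-Hiroshima: 4 + 7 = 11
Kanazawa-Sapporo-Sendai-Nagoya-Hiroshima: 4 + 1 + 3 + 6 = 14
Kanazawa-Sendai-Nagoya-Hiroshima: 6 + 3 + 6 = 15
Kanazawa-Sendai-Sapporo-Hiroshima: 6 + 1 + 7 = 14
The minimum is 11 mi.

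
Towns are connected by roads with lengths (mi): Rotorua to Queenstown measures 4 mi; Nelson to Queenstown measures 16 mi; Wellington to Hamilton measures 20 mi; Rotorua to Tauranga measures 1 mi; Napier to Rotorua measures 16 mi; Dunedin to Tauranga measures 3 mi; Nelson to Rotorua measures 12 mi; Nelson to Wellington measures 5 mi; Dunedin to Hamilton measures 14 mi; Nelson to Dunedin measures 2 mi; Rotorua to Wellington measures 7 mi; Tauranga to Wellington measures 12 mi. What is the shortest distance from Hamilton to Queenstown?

22

Checking several routes:
Hamilton→Dunedin→Nelson→Queenstown: 14 + 2 + 16 = 32
Hamilton→Wellington→Rotorua→Queenstown: 20 + 7 + 4 = 31
Hamilton→Dunedin→Nelson→Wellington→Rotorua→Queenstown: 14 + 2 + 5 + 7 + 4 = 32
Hamilton→Dunedin→Nelson→Rotorua→Queenstown: 14 + 2 + 12 + 4 = 32
Hamilton→Dunedin→Tauranga→Rotorua→Queenstown: 14 + 3 + 1 + 4 = 22
The minimum is 22 mi.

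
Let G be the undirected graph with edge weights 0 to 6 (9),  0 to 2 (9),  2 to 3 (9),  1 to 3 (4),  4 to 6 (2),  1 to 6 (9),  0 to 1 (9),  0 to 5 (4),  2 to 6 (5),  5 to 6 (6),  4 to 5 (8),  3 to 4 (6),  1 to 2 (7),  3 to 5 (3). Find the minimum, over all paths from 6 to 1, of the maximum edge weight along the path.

Comparing a few candidate routes:
6-5-3-1: max(6, 3, 4) = 6
6-4-3-1: max(2, 6, 4) = 6
6-2-1: max(5, 7) = 7
Best route has worst link 6.

6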